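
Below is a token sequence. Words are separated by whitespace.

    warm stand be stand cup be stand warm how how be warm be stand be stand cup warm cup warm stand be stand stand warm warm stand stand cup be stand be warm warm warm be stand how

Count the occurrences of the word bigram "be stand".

7

Scanning the 37 overlapping bigram windows for "be stand":
  position 3–4: be stand
  position 6–7: be stand
  position 13–14: be stand
  position 15–16: be stand
  position 22–23: be stand
  position 30–31: be stand
  position 36–37: be stand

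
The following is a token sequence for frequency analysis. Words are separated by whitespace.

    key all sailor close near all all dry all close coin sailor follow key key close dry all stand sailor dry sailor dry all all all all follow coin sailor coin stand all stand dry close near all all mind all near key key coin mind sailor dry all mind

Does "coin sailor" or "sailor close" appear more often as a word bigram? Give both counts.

"coin sailor": 2 occurrences
"sailor close": 1 occurrence

"coin sailor" (2 vs 1)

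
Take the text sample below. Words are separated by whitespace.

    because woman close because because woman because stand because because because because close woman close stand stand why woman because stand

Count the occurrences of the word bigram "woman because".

Scanning the 20 overlapping bigram windows for "woman because":
  position 6–7: woman because
  position 19–20: woman because

2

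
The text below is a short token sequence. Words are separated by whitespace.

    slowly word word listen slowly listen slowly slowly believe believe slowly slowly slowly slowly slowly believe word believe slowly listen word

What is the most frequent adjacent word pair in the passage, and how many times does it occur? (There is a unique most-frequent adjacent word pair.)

"slowly slowly", 5 times

Bigram frequencies (highest first):
  slowly slowly: 5
  listen slowly: 2
  slowly listen: 2
  slowly believe: 2
  believe slowly: 2
  slowly word: 1
  … (6 more, each ≤ 1)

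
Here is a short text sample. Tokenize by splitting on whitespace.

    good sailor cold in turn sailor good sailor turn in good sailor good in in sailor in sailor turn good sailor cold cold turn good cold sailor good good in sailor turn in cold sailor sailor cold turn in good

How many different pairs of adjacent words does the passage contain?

21

40 tokens → 39 bigram windows in total.
Repeated bigrams (each contributes count−1 duplicates):
  good sailor: 4
  in sailor: 3
  sailor cold: 3
  sailor good: 3
  sailor turn: 3
  turn in: 3
  cold sailor: 2
  cold turn: 2
  … (3 more repeated)
18 duplicate windows → 39 − 18 = 21 distinct.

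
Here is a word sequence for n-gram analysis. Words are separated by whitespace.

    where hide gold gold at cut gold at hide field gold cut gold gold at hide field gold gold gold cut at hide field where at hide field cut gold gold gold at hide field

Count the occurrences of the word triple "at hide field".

5

Scanning the 33 overlapping trigram windows for "at hide field":
  position 8–10: at hide field
  position 15–17: at hide field
  position 22–24: at hide field
  position 26–28: at hide field
  position 33–35: at hide field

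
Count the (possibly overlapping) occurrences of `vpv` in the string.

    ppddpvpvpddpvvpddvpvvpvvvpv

4

Sliding a length-3 window over the 27 characters (25 positions):
  position 6–8: vpv
  position 18–20: vpv
  position 21–23: vpv
  position 25–27: vpv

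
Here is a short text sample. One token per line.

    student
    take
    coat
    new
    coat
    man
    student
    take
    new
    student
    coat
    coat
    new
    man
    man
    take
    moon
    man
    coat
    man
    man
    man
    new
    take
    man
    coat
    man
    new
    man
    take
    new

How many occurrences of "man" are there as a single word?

10

Scanning the 31 tokens for "man":
  position 6: man
  position 14: man
  position 15: man
  position 18: man
  position 20: man
  position 21: man
  position 22: man
  position 25: man
  position 27: man
  position 29: man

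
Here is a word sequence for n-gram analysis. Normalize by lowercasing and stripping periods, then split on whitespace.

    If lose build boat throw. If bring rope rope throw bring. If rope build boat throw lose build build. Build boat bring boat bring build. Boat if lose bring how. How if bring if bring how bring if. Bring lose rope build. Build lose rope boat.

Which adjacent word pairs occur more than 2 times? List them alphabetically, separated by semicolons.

Bigram counts meeting the condition (more than 2 times):
  bring if: 3
  build boat: 4
  build build: 3
  if bring: 4

bring if; build boat; build build; if bring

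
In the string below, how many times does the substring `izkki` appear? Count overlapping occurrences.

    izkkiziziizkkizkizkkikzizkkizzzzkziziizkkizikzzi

Sliding a length-5 window over the 48 characters (44 positions):
  position 1–5: izkki
  position 10–14: izkki
  position 17–21: izkki
  position 24–28: izkki
  position 38–42: izkki

5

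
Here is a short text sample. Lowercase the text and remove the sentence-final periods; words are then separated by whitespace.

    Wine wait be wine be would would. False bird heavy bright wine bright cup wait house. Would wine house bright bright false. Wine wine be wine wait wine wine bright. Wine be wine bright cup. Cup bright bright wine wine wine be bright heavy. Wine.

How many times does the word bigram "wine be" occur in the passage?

Scanning the 44 overlapping bigram windows for "wine be":
  position 4–5: wine be
  position 24–25: wine be
  position 31–32: wine be
  position 41–42: wine be

4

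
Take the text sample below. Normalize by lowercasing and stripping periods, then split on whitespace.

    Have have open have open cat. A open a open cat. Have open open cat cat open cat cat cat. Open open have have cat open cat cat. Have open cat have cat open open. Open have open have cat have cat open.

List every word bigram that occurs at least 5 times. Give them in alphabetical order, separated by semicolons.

cat open; have open; open cat

Bigram counts meeting the condition (at least 5 times):
  cat open: 5
  have open: 5
  open cat: 6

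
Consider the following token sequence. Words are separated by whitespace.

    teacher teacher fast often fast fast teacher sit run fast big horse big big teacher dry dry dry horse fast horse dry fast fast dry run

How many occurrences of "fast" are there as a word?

7

Scanning the 26 tokens for "fast":
  position 3: fast
  position 5: fast
  position 6: fast
  position 10: fast
  position 20: fast
  position 23: fast
  position 24: fast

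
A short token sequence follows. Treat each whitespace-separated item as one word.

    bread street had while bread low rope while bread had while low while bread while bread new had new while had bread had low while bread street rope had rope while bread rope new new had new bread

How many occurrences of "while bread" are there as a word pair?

Scanning the 37 overlapping bigram windows for "while bread":
  position 4–5: while bread
  position 8–9: while bread
  position 13–14: while bread
  position 15–16: while bread
  position 25–26: while bread
  position 31–32: while bread

6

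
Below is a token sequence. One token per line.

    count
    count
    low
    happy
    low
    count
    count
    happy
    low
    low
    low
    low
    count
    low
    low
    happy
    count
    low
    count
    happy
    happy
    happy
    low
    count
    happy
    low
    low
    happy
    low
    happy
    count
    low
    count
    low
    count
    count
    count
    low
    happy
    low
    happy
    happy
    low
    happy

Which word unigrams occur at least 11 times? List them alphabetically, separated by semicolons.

Unigram counts meeting the condition (at least 11 times):
  count: 13
  happy: 13
  low: 18

count; happy; low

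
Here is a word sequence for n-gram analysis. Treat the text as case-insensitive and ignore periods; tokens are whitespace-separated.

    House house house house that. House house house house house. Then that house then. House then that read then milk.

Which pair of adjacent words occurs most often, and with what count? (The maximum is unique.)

Bigram frequencies (highest first):
  house house: 7
  house then: 3
  that house: 2
  then that: 2
  house that: 1
  then house: 1
  … (3 more, each ≤ 1)

"house house", 7 times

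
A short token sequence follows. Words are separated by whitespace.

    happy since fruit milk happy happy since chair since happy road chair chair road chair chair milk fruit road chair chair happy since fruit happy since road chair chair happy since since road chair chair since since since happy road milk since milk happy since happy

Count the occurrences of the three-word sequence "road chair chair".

Scanning the 44 overlapping trigram windows for "road chair chair":
  position 11–13: road chair chair
  position 14–16: road chair chair
  position 19–21: road chair chair
  position 27–29: road chair chair
  position 33–35: road chair chair

5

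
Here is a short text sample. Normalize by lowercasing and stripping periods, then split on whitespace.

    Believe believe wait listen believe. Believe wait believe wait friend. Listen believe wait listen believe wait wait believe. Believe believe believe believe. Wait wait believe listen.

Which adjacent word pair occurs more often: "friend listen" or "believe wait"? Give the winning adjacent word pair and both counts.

"friend listen": 1 occurrence
"believe wait": 6 occurrences

"believe wait" (6 vs 1)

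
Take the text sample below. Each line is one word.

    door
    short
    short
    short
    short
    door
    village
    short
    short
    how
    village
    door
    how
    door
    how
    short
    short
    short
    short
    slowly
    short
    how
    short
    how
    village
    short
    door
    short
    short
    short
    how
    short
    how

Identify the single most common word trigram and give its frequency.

Trigram frequencies (highest first):
  short short short: 5
  door short short: 2
  short short how: 2
  short how village: 2
  short how short: 2
  how short how: 2
  … (16 more, each ≤ 1)

"short short short", 5 times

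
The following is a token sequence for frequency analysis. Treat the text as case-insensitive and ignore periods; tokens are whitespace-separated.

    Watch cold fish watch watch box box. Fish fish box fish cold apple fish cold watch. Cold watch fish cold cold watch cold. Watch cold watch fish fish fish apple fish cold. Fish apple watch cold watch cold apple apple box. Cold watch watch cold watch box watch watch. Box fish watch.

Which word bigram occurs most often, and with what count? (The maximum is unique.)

Bigram frequencies (highest first):
  cold watch: 8
  watch cold: 7
  fish cold: 4
  watch watch: 3
  watch box: 3
  box fish: 3
  … (15 more, each ≤ 3)

"cold watch", 8 times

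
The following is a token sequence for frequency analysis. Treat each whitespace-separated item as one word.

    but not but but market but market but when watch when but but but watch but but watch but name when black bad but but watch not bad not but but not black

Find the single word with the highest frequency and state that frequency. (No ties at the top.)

Unigram frequencies (highest first):
  but: 15
  not: 4
  watch: 4
  when: 3
  market: 2
  black: 2
  … (2 more, each ≤ 2)

"but", 15 times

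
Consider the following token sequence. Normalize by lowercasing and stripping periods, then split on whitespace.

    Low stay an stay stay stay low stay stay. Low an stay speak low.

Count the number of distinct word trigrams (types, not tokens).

14 tokens → 12 trigram windows in total.
Repeated trigrams (each contributes count−1 duplicates):
  stay stay low: 2
1 duplicate windows → 12 − 1 = 11 distinct.

11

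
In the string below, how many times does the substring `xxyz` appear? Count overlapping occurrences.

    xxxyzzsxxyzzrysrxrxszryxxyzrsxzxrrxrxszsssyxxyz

4

Sliding a length-4 window over the 47 characters (44 positions):
  position 2–5: xxyz
  position 8–11: xxyz
  position 24–27: xxyz
  position 44–47: xxyz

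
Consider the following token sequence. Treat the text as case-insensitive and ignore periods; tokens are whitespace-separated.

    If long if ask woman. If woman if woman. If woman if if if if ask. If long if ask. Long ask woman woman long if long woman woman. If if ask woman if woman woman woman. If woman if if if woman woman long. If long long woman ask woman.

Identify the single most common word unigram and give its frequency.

Unigram frequencies (highest first):
  if: 20
  woman: 17
  long: 8
  ask: 6

"if", 20 times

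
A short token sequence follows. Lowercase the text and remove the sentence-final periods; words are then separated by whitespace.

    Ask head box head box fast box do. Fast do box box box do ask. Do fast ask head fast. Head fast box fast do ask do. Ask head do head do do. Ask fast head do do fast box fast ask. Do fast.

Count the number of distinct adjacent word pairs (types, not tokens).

44 tokens → 43 bigram windows in total.
Repeated bigrams (each contributes count−1 duplicates):
  do ask: 4
  do fast: 4
  ask do: 3
  ask head: 3
  box fast: 3
  fast box: 3
  head do: 3
  box box: 2
  … (7 more repeated)
24 duplicate windows → 43 − 24 = 19 distinct.

19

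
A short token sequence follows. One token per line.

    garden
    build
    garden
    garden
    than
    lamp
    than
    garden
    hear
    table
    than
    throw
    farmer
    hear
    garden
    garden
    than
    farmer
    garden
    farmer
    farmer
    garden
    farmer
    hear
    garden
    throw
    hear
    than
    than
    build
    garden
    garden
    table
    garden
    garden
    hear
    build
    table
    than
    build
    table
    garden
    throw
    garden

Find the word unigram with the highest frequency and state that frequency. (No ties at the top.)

Unigram frequencies (highest first):
  garden: 15
  than: 7
  hear: 5
  farmer: 5
  build: 4
  table: 4
  … (2 more, each ≤ 3)

"garden", 15 times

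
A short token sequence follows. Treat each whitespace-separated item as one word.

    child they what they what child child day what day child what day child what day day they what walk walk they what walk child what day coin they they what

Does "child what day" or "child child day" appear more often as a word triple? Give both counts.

"child what day" (3 vs 1)

"child what day": 3 occurrences
"child child day": 1 occurrence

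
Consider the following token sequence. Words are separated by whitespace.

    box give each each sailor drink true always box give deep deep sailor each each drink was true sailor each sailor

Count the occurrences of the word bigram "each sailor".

2

Scanning the 20 overlapping bigram windows for "each sailor":
  position 4–5: each sailor
  position 20–21: each sailor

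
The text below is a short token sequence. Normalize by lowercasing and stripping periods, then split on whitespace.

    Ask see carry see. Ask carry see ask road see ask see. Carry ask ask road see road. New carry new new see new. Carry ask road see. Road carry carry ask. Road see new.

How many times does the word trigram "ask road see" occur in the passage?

4

Scanning the 33 overlapping trigram windows for "ask road see":
  position 8–10: ask road see
  position 15–17: ask road see
  position 26–28: ask road see
  position 32–34: ask road see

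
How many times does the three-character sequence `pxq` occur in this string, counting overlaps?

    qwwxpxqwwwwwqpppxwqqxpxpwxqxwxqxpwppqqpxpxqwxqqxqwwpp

Sliding a length-3 window over the 53 characters (51 positions):
  position 5–7: pxq
  position 41–43: pxq

2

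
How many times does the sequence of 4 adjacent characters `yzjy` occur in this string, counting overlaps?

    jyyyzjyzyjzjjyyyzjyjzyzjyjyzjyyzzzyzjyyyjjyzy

Sliding a length-4 window over the 45 characters (42 positions):
  position 4–7: yzjy
  position 16–19: yzjy
  position 22–25: yzjy
  position 27–30: yzjy
  position 35–38: yzjy

5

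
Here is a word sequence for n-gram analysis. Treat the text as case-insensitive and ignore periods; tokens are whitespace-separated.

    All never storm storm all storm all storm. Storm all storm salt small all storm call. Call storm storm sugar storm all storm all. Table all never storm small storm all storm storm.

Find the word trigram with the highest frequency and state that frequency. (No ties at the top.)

Trigram frequencies (highest first):
  storm all storm: 5
  all never storm: 2
  storm storm all: 2
  all storm all: 2
  all storm storm: 2
  never storm storm: 1
  … (17 more, each ≤ 1)

"storm all storm", 5 times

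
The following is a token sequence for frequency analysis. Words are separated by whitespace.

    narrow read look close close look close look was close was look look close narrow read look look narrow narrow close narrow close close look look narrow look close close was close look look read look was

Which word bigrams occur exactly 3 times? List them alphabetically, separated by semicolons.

close close; read look

Bigram counts meeting the condition (exactly 3 times):
  close close: 3
  read look: 3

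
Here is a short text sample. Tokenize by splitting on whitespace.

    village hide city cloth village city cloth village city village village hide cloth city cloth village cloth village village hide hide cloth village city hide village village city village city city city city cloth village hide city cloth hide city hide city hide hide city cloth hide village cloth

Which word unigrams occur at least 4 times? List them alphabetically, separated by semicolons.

Unigram counts meeting the condition (at least 4 times):
  city: 14
  cloth: 10
  hide: 11
  village: 14

city; cloth; hide; village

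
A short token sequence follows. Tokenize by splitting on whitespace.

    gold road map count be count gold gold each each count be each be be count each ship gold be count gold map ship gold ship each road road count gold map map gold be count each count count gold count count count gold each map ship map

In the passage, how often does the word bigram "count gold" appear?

5

Scanning the 47 overlapping bigram windows for "count gold":
  position 6–7: count gold
  position 21–22: count gold
  position 30–31: count gold
  position 39–40: count gold
  position 43–44: count gold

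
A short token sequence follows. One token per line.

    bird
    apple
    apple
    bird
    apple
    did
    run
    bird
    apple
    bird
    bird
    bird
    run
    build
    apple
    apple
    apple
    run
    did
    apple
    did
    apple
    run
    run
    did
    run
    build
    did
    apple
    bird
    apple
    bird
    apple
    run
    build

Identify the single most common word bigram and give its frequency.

Bigram frequencies (highest first):
  bird apple: 5
  apple bird: 4
  apple apple: 3
  run build: 3
  apple run: 3
  did apple: 3
  … (9 more, each ≤ 2)

"bird apple", 5 times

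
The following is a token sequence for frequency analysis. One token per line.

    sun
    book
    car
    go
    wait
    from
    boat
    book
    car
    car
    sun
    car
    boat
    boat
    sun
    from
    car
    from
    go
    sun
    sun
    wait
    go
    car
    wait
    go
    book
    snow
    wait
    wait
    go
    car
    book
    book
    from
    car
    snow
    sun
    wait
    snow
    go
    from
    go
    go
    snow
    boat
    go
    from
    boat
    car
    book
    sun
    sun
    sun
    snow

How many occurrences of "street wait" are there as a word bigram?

0

Scanning the 54 overlapping bigram windows for "street wait":
  (none found)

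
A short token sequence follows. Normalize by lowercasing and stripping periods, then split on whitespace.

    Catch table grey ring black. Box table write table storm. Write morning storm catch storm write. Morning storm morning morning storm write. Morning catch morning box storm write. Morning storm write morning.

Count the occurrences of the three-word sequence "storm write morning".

5

Scanning the 30 overlapping trigram windows for "storm write morning":
  position 10–12: storm write morning
  position 15–17: storm write morning
  position 21–23: storm write morning
  position 27–29: storm write morning
  position 30–32: storm write morning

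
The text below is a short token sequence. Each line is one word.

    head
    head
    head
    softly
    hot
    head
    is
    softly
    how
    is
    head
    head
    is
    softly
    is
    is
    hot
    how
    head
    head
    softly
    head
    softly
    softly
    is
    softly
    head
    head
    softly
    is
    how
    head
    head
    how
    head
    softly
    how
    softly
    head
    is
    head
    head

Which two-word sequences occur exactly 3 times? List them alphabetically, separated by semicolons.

head is; how head; is softly; softly head; softly is

Bigram counts meeting the condition (exactly 3 times):
  head is: 3
  how head: 3
  is softly: 3
  softly head: 3
  softly is: 3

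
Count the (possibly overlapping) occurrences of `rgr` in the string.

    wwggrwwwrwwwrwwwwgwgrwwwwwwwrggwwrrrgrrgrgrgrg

Sliding a length-3 window over the 46 characters (44 positions):
  position 36–38: rgr
  position 39–41: rgr
  position 41–43: rgr
  position 43–45: rgr

4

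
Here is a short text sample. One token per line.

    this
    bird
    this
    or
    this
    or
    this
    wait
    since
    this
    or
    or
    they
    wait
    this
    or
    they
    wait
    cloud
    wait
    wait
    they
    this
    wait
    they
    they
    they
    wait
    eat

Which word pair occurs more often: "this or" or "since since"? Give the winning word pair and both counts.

"this or": 4 occurrences
"since since": 0 occurrences

"this or" (4 vs 0)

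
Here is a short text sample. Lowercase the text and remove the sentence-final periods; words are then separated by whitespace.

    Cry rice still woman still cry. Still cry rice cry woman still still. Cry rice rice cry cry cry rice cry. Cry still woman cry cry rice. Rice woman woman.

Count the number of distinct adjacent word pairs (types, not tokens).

30 tokens → 29 bigram windows in total.
Repeated bigrams (each contributes count−1 duplicates):
  cry rice: 5
  cry cry: 4
  rice cry: 3
  still cry: 3
  cry still: 2
  rice rice: 2
  still woman: 2
  woman still: 2
15 duplicate windows → 29 − 15 = 14 distinct.

14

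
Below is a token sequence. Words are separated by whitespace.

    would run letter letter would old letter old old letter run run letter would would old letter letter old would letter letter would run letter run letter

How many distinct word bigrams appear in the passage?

27 tokens → 26 bigram windows in total.
Repeated bigrams (each contributes count−1 duplicates):
  run letter: 4
  letter letter: 3
  letter would: 3
  old letter: 3
  letter old: 2
  letter run: 2
  would old: 2
  would run: 2
13 duplicate windows → 26 − 13 = 13 distinct.

13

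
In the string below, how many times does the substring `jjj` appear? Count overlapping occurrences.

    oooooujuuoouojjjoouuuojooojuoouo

1

Sliding a length-3 window over the 32 characters (30 positions):
  position 14–16: jjj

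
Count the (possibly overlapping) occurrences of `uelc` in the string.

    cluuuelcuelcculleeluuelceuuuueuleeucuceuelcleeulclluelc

5

Sliding a length-4 window over the 55 characters (52 positions):
  position 5–8: uelc
  position 9–12: uelc
  position 21–24: uelc
  position 40–43: uelc
  position 52–55: uelc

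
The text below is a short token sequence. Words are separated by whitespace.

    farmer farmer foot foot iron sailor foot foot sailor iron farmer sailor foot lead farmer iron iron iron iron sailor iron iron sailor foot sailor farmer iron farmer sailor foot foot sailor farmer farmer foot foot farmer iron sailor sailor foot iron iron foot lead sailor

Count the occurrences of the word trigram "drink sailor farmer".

0

Scanning the 44 overlapping trigram windows for "drink sailor farmer":
  (none found)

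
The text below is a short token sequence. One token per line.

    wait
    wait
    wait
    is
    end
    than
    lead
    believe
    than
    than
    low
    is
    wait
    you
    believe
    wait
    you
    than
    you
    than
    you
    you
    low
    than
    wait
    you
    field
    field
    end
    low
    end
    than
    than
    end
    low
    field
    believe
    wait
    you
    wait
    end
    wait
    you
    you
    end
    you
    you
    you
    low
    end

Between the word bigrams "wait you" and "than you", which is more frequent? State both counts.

"wait you" (5 vs 2)

"wait you": 5 occurrences
"than you": 2 occurrences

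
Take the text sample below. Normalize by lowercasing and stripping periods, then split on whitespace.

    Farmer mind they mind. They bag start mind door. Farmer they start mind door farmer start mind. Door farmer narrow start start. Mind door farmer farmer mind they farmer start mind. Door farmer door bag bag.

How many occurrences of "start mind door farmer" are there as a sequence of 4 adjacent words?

5

Scanning the 33 overlapping 4-gram windows for "start mind door farmer":
  position 7–10: start mind door farmer
  position 12–15: start mind door farmer
  position 16–19: start mind door farmer
  position 22–25: start mind door farmer
  position 30–33: start mind door farmer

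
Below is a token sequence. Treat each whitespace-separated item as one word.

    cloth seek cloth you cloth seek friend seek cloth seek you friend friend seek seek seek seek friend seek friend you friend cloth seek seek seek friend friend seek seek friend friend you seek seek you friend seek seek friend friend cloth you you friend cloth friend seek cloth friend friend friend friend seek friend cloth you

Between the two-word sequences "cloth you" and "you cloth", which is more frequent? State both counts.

"cloth you": 3 occurrences
"you cloth": 1 occurrence

"cloth you" (3 vs 1)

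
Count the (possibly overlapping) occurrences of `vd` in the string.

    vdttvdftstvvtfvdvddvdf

5

Sliding a length-2 window over the 22 characters (21 positions):
  position 1–2: vd
  position 5–6: vd
  position 15–16: vd
  position 17–18: vd
  position 20–21: vd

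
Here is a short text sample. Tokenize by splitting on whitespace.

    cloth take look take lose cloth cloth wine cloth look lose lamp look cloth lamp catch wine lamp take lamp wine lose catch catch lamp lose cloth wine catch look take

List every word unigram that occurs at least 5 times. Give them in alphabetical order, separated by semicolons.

Unigram counts meeting the condition (at least 5 times):
  cloth: 6
  lamp: 5

cloth; lamp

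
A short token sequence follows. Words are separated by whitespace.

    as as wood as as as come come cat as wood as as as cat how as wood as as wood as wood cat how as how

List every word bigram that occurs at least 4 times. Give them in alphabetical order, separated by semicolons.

Bigram counts meeting the condition (at least 4 times):
  as as: 6
  as wood: 5
  wood as: 4

as as; as wood; wood as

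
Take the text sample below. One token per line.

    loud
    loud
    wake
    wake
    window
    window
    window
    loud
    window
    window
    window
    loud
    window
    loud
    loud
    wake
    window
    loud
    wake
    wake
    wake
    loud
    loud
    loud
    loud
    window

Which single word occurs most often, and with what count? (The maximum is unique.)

Unigram frequencies (highest first):
  loud: 11
  window: 9
  wake: 6

"loud", 11 times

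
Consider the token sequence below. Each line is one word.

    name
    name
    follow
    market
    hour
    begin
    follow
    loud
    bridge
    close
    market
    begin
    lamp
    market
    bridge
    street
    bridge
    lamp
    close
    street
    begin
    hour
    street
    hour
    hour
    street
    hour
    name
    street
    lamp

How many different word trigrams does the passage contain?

30 tokens → 28 trigram windows in total.
Repeated trigrams (each contributes count−1 duplicates):
  hour street hour: 2
1 duplicate windows → 28 − 1 = 27 distinct.

27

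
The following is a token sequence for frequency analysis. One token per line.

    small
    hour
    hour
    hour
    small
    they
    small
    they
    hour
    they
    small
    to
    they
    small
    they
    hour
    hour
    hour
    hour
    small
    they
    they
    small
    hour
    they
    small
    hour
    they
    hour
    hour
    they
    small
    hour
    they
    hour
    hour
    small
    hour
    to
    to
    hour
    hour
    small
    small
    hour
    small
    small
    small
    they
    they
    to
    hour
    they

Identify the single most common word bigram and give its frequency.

"hour hour", 8 times

Bigram frequencies (highest first):
  hour hour: 8
  small hour: 6
  they small: 6
  hour they: 6
  hour small: 5
  small they: 5
  … (9 more, each ≤ 4)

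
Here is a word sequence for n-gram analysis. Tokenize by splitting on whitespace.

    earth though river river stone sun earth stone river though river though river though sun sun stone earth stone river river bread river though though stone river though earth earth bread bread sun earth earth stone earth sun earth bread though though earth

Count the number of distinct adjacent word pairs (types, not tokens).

24

43 tokens → 42 bigram windows in total.
Repeated bigrams (each contributes count−1 duplicates):
  river though: 5
  earth stone: 3
  stone river: 3
  sun earth: 3
  though river: 3
  earth bread: 2
  earth earth: 2
  river river: 2
  … (3 more repeated)
18 duplicate windows → 42 − 18 = 24 distinct.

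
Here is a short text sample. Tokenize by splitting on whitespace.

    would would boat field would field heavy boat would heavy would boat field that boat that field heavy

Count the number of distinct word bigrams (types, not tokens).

18 tokens → 17 bigram windows in total.
Repeated bigrams (each contributes count−1 duplicates):
  boat field: 2
  field heavy: 2
  would boat: 2
3 duplicate windows → 17 − 3 = 14 distinct.

14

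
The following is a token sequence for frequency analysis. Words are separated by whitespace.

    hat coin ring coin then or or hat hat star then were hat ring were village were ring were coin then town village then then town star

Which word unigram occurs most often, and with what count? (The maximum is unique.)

"then", 5 times

Unigram frequencies (highest first):
  then: 5
  hat: 4
  were: 4
  coin: 3
  ring: 3
  or: 2
  … (3 more, each ≤ 2)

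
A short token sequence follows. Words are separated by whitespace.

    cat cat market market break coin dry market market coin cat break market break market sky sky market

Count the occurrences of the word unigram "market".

7

Scanning the 18 tokens for "market":
  position 3: market
  position 4: market
  position 8: market
  position 9: market
  position 13: market
  position 15: market
  position 18: market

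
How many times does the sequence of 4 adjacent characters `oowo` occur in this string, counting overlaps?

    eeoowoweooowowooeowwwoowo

Sliding a length-4 window over the 25 characters (22 positions):
  position 3–6: oowo
  position 10–13: oowo
  position 22–25: oowo

3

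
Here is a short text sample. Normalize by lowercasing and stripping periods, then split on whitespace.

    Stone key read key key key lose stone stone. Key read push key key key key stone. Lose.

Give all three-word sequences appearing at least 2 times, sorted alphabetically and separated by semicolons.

key key key; stone key read

Trigram counts meeting the condition (at least 2 times):
  key key key: 3
  stone key read: 2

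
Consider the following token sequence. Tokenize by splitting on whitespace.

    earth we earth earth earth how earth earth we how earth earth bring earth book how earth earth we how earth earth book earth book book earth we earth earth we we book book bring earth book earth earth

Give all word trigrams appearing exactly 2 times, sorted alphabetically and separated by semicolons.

Trigram counts meeting the condition (exactly 2 times):
  bring earth book: 2
  earth book earth: 2
  earth we earth: 2
  earth we how: 2
  we earth earth: 2
  we how earth: 2

bring earth book; earth book earth; earth we earth; earth we how; we earth earth; we how earth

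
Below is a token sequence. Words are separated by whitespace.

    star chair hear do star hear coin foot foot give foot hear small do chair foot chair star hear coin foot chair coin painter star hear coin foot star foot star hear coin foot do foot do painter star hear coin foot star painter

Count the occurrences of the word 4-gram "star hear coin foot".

Scanning the 41 overlapping 4-gram windows for "star hear coin foot":
  position 5–8: star hear coin foot
  position 18–21: star hear coin foot
  position 25–28: star hear coin foot
  position 31–34: star hear coin foot
  position 39–42: star hear coin foot

5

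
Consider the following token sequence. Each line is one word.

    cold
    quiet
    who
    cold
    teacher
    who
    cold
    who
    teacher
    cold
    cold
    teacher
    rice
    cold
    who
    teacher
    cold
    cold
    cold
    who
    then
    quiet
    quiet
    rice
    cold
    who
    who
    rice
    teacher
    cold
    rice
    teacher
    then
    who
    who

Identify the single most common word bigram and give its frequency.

"cold who", 4 times

Bigram frequencies (highest first):
  cold who: 4
  teacher cold: 3
  cold cold: 3
  who cold: 2
  cold teacher: 2
  who teacher: 2
  … (15 more, each ≤ 2)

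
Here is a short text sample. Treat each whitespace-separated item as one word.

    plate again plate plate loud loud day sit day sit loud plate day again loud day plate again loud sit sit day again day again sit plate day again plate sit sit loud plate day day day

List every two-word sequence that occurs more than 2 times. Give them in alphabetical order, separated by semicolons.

Bigram counts meeting the condition (more than 2 times):
  day again: 4
  plate day: 3

day again; plate day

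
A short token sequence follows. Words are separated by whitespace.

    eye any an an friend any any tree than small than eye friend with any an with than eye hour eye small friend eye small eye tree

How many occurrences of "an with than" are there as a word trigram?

Scanning the 25 overlapping trigram windows for "an with than":
  position 16–18: an with than

1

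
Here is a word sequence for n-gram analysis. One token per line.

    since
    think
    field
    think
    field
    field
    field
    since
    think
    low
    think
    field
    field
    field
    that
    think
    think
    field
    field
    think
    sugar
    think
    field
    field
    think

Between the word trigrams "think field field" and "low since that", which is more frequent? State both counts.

"think field field" (4 vs 0)

"think field field": 4 occurrences
"low since that": 0 occurrences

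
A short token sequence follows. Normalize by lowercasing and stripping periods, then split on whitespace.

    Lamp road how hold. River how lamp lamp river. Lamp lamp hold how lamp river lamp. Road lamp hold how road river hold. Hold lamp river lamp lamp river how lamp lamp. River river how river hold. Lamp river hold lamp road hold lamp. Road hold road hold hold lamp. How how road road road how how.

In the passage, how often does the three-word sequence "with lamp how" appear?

0

Scanning the 55 overlapping trigram windows for "with lamp how":
  (none found)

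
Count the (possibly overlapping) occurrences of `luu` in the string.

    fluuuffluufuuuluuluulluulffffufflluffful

Sliding a length-3 window over the 40 characters (38 positions):
  position 2–4: luu
  position 8–10: luu
  position 15–17: luu
  position 18–20: luu
  position 22–24: luu

5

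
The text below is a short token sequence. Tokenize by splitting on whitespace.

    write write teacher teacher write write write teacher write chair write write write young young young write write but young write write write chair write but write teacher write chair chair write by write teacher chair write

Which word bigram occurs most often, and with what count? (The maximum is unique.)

"write write", 8 times

Bigram frequencies (highest first):
  write write: 8
  write teacher: 4
  chair write: 4
  teacher write: 3
  write chair: 3
  young young: 2
  … (10 more, each ≤ 2)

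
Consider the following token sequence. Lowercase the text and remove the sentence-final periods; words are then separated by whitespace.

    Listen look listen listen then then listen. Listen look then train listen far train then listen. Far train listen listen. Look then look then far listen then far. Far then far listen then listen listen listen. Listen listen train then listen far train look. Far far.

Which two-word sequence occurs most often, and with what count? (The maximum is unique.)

"listen listen", 7 times

Bigram frequencies (highest first):
  listen listen: 7
  then listen: 4
  listen look: 3
  listen then: 3
  look then: 3
  listen far: 3
  … (14 more, each ≤ 3)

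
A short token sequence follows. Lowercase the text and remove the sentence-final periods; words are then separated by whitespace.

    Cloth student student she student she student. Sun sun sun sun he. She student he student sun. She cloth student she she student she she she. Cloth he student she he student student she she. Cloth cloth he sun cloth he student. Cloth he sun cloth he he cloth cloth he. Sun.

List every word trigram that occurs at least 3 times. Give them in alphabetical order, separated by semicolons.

Trigram counts meeting the condition (at least 3 times):
  cloth he sun: 3
  student she she: 3

cloth he sun; student she she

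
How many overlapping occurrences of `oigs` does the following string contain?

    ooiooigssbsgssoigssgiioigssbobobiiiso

3

Sliding a length-4 window over the 37 characters (34 positions):
  position 5–8: oigs
  position 15–18: oigs
  position 23–26: oigs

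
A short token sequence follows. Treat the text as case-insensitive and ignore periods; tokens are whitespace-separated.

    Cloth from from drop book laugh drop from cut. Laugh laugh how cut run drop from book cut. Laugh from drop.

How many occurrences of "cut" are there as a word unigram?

Scanning the 21 tokens for "cut":
  position 9: cut
  position 13: cut
  position 18: cut

3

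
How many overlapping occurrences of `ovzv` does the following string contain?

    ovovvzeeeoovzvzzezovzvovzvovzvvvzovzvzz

5

Sliding a length-4 window over the 39 characters (36 positions):
  position 11–14: ovzv
  position 19–22: ovzv
  position 23–26: ovzv
  position 27–30: ovzv
  position 34–37: ovzv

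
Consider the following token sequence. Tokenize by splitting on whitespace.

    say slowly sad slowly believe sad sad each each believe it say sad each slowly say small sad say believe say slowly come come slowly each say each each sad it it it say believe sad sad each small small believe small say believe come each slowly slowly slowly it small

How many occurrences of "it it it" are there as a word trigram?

Scanning the 49 overlapping trigram windows for "it it it":
  position 31–33: it it it

1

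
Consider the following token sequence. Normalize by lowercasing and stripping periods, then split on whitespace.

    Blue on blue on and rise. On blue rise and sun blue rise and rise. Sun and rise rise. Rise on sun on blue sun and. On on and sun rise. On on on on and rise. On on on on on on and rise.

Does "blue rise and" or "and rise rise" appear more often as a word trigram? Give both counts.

"blue rise and": 2 occurrences
"and rise rise": 1 occurrence

"blue rise and" (2 vs 1)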